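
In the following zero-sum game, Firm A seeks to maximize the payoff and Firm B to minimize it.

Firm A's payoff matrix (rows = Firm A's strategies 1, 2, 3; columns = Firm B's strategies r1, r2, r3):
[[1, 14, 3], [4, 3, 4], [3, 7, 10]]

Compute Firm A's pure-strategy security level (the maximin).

The worst-case payoff for each row is 1: 1, 2: 3, 3: 3.
The best of these is 3.

3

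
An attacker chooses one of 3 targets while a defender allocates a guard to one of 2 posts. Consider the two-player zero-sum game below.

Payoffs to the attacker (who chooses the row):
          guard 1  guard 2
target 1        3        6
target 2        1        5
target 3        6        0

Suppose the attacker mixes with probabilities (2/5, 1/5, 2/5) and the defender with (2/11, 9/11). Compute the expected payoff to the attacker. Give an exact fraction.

Against (2/11, 9/11), each row's expected payoff is target 1: 60/11; target 2: 47/11; target 3: 12/11.
Taking the (2/5, 1/5, 2/5)-weighted average: (2/5)·(60/11) + (1/5)·(47/11) + (2/5)·(12/11) = 191/55.

191/55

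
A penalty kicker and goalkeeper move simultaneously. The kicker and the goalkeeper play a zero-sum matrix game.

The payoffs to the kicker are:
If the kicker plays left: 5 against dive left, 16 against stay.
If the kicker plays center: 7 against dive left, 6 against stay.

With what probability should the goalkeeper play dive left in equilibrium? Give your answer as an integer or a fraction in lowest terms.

Row minima are 5 and 6, so the kicker's maximin is 6; column maxima are 7 and 16, so the goalkeeper's minimax is 7. These differ, so the equilibrium is in mixed strategies.
Let the goalkeeper play dive left with probability q. The kicker is indifferent when 5q + 16(1−q) = 7q + 6(1−q), giving q = 5/6.

5/6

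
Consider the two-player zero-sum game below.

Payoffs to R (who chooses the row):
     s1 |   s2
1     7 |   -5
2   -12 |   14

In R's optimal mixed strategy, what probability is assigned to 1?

13/19

Row minima are -5 and -12, so R's maximin is -5; column maxima are 7 and 14, so C's minimax is 7. These differ, so the equilibrium is in mixed strategies.
Let R play 1 with probability p. C is indifferent when 7p − 12(1−p) = −5p + 14(1−p), giving p = 13/19.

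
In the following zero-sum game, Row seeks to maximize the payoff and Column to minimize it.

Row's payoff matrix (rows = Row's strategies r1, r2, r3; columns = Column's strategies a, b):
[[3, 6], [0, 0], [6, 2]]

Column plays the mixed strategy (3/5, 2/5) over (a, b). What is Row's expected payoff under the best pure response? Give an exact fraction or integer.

r1: (3)·(3/5) + (6)·(2/5) = 21/5.
r2: (0)·(3/5) + (0)·(2/5) = 0.
r3: (6)·(3/5) + (2)·(2/5) = 22/5.
The best pure response is r3 with expected payoff 22/5.

22/5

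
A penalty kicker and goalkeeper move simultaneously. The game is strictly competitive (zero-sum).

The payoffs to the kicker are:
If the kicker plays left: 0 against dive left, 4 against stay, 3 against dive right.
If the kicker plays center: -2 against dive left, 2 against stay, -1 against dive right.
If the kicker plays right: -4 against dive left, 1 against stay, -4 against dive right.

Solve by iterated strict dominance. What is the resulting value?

0

Column stay is strictly dominated by dive left for the goalkeeper (0<4, -2<2, -4<1); eliminate stay.
Row center is strictly dominated by row left (0>-2, 3>-1); eliminate center.
Row right is strictly dominated by row left (0>-4, 3>-4); eliminate right.
Column dive right is strictly dominated by dive left for the goalkeeper (0<3); eliminate dive right.
Only (left, dive left) remains, with payoff 0.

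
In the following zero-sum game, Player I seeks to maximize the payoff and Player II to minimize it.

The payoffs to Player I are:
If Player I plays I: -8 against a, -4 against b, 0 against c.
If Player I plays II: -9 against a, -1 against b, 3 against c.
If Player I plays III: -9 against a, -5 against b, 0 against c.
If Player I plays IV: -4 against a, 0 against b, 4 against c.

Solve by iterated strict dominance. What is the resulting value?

Column c is strictly dominated by a for Player II (-8<0, -9<3, -9<0, -4<4); eliminate c.
Row I is strictly dominated by row IV (-4>-8, 0>-4); eliminate I.
Column b is strictly dominated by a for Player II (-9<-1, -9<-5, -4<0); eliminate b.
Row II is strictly dominated by row IV (-4>-9); eliminate II.
Row III is strictly dominated by row IV (-4>-9); eliminate III.
Only (IV, a) remains, with payoff -4.

-4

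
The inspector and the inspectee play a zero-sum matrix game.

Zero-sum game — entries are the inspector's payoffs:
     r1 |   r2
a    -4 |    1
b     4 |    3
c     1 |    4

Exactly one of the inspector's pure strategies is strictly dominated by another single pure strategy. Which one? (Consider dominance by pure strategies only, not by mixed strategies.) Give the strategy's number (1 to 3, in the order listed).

Compare a with b: 4 > -4, 3 > 1.
So b strictly dominates a for the inspector; a is strictly dominated.

1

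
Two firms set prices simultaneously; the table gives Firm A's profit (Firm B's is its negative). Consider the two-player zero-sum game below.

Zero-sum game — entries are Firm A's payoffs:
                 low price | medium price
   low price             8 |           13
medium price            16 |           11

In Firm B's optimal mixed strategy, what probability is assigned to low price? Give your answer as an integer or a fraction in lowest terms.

1/5

Row minima are 8 and 11, so Firm A's maximin is 11; column maxima are 16 and 13, so Firm B's minimax is 13. These differ, so the equilibrium is in mixed strategies.
Let Firm B play low price with probability q. Firm A is indifferent when 8q + 13(1−q) = 16q + 11(1−q), giving q = 1/5.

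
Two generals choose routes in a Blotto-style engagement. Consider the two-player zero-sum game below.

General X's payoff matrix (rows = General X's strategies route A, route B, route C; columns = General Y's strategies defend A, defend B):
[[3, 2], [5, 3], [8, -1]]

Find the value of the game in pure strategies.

Row minima: 2, 3, -1 → General X's maximin is 3.
Column maxima: 8, 3 → General Y's minimax is 3.
They coincide at (route B, defend B), so the value is 3.

3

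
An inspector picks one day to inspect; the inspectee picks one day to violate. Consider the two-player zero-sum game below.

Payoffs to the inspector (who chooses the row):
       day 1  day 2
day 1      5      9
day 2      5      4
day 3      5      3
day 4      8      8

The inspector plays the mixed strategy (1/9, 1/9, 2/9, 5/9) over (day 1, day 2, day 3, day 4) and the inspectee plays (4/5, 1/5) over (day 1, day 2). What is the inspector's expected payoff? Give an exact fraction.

299/45

Against (4/5, 1/5), each row's expected payoff is day 1: 29/5; day 2: 24/5; day 3: 23/5; day 4: 8.
Taking the (1/9, 1/9, 2/9, 5/9)-weighted average: (1/9)·(29/5) + (1/9)·(24/5) + (2/9)·(23/5) + (5/9)·(8) = 299/45.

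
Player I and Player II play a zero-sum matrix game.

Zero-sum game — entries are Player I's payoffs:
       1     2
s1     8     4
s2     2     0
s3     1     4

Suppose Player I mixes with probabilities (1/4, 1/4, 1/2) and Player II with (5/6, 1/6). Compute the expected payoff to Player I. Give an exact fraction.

3

Against (5/6, 1/6), each row's expected payoff is s1: 22/3; s2: 5/3; s3: 3/2.
Taking the (1/4, 1/4, 1/2)-weighted average: (1/4)·(22/3) + (1/4)·(5/3) + (1/2)·(3/2) = 3.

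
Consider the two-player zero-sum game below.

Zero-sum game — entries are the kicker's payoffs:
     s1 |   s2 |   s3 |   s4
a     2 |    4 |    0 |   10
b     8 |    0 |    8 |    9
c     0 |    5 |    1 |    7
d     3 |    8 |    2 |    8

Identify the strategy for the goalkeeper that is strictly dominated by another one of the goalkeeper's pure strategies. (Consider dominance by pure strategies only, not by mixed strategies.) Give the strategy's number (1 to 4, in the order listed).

4

The goalkeeper prefers columns that give the kicker less. Compare s4 with s1: 2 < 10, 8 < 9, 0 < 7, 3 < 8.
So s1 strictly dominates s4 for the goalkeeper; s4 is strictly dominated.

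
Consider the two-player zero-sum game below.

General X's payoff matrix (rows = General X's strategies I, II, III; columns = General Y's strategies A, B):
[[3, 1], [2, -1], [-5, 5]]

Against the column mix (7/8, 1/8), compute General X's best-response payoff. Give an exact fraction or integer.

11/4

I: (3)·(7/8) + (1)·(1/8) = 11/4.
II: (2)·(7/8) + (-1)·(1/8) = 13/8.
III: (-5)·(7/8) + (5)·(1/8) = -15/4.
The best pure response is I with expected payoff 11/4.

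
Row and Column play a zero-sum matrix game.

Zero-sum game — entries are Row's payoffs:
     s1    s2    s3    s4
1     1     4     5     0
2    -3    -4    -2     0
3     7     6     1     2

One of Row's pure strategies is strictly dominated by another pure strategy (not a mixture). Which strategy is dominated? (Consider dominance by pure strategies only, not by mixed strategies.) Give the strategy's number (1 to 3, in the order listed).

Compare 2 with 3: 7 > -3, 6 > -4, 1 > -2, 2 > 0.
So 3 strictly dominates 2 for Row; 2 is strictly dominated.

2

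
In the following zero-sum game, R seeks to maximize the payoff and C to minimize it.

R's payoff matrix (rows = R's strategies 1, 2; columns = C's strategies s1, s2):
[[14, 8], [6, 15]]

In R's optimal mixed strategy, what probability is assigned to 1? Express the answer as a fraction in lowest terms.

Row minima are 8 and 6, so R's maximin is 8; column maxima are 14 and 15, so C's minimax is 14. These differ, so the equilibrium is in mixed strategies.
Let R play 1 with probability p. C is indifferent when 14p + 6(1−p) = 8p + 15(1−p), giving p = 3/5.

3/5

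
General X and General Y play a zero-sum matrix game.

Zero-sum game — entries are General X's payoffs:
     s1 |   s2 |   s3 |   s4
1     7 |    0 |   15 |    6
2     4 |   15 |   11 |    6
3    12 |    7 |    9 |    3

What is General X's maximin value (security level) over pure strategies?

The worst-case payoff for each row is 1: 0, 2: 4, 3: 3.
The best of these is 4.

4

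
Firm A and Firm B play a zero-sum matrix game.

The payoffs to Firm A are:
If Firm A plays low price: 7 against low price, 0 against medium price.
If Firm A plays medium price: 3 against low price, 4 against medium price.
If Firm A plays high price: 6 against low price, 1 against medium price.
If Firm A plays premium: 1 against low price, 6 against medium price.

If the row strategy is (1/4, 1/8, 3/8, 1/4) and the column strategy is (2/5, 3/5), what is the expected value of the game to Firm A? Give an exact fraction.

Against (2/5, 3/5), each row's expected payoff is low price: 14/5; medium price: 18/5; high price: 3; premium: 4.
Taking the (1/4, 1/8, 3/8, 1/4)-weighted average: (1/4)·(14/5) + (1/8)·(18/5) + (3/8)·(3) + (1/4)·(4) = 131/40.

131/40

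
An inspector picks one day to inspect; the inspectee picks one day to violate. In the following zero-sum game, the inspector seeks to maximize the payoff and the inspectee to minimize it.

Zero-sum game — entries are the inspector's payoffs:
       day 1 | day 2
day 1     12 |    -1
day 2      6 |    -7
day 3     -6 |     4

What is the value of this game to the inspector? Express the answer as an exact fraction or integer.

Row day 2 is strictly dominated by row day 1, so the inspector never plays it.
The remaining 2×2 game on (day 1, day 3) × (day 1, day 2) has no saddle point. Let the inspector play day 1 with probability p; indifference gives 12p − 6(1−p) = −p + 4(1−p), so p = 10/23.
Similarly the inspectee's optimal q on day 1 is 5/23, and the value is 12·(5/23) + (-1)·(18/23) = 42/23.

42/23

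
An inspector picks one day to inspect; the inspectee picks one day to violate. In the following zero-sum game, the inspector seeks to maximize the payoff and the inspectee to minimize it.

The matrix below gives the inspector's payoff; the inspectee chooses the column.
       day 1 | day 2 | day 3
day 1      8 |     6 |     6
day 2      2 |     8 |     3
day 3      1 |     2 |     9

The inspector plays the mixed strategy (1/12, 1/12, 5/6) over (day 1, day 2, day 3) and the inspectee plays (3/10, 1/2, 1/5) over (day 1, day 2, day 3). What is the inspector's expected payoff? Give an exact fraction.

Against (3/10, 1/2, 1/5), each row's expected payoff is day 1: 33/5; day 2: 26/5; day 3: 31/10.
Taking the (1/12, 1/12, 5/6)-weighted average: (1/12)·(33/5) + (1/12)·(26/5) + (5/6)·(31/10) = 107/30.

107/30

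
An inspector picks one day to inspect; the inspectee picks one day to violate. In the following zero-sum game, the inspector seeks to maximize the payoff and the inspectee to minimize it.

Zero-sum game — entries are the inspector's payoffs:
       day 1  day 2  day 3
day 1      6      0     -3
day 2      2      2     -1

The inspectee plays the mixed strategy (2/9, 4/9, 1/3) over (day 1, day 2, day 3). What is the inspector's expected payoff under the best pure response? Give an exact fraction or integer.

day 1: (6)·(2/9) + (0)·(4/9) + (-3)·(1/3) = 1/3.
day 2: (2)·(2/9) + (2)·(4/9) + (-1)·(1/3) = 1.
The best pure response is day 2 with expected payoff 1.

1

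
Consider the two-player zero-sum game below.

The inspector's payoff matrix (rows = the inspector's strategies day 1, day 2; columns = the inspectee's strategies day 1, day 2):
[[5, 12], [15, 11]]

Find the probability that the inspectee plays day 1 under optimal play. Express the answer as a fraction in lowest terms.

Row minima are 5 and 11, so the inspector's maximin is 11; column maxima are 15 and 12, so the inspectee's minimax is 12. These differ, so the equilibrium is in mixed strategies.
Let the inspectee play day 1 with probability q. The inspector is indifferent when 5q + 12(1−q) = 15q + 11(1−q), giving q = 1/11.

1/11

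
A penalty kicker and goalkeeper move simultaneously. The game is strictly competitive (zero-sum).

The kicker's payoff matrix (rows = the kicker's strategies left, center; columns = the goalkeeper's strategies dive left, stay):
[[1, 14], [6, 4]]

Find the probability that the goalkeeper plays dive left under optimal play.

Row minima are 1 and 4, so the kicker's maximin is 4; column maxima are 6 and 14, so the goalkeeper's minimax is 6. These differ, so the equilibrium is in mixed strategies.
Let the goalkeeper play dive left with probability q. The kicker is indifferent when q + 14(1−q) = 6q + 4(1−q), giving q = 2/3.

2/3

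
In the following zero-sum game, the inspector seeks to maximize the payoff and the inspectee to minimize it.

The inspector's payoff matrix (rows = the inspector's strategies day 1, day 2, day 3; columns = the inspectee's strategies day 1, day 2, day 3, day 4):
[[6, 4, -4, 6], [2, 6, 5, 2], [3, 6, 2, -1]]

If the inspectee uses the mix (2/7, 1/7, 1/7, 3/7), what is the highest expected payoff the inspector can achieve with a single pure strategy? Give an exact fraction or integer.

30/7

day 1: (6)·(2/7) + (4)·(1/7) + (-4)·(1/7) + (6)·(3/7) = 30/7.
day 2: (2)·(2/7) + (6)·(1/7) + (5)·(1/7) + (2)·(3/7) = 3.
day 3: (3)·(2/7) + (6)·(1/7) + (2)·(1/7) + (-1)·(3/7) = 11/7.
The best pure response is day 1 with expected payoff 30/7.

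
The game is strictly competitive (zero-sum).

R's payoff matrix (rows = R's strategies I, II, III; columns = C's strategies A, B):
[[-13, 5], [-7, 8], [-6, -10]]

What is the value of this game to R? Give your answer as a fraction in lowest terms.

Row I is strictly dominated by row II, so R never plays it.
The remaining 2×2 game on (II, III) × (A, B) has no saddle point. Let R play II with probability p; indifference gives −7p − 6(1−p) = 8p − 10(1−p), so p = 4/19.
Similarly C's optimal q on A is 18/19, and the value is -7·(18/19) + (8)·(1/19) = -118/19.

-118/19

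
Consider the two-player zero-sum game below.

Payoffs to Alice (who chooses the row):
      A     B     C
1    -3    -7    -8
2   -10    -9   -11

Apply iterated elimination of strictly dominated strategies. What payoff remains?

Column A is strictly dominated by C for Bob (-8<-3, -11<-10); eliminate A.
Row 2 is strictly dominated by row 1 (-7>-9, -8>-11); eliminate 2.
Column B is strictly dominated by C for Bob (-8<-7); eliminate B.
Only (1, C) remains, with payoff -8.

-8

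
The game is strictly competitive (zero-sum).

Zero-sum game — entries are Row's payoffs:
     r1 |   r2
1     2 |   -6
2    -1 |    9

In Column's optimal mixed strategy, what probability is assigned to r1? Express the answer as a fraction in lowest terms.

5/6

Row minima are -6 and -1, so Row's maximin is -1; column maxima are 2 and 9, so Column's minimax is 2. These differ, so the equilibrium is in mixed strategies.
Let Column play r1 with probability q. Row is indifferent when 2q − 6(1−q) = −q + 9(1−q), giving q = 5/6.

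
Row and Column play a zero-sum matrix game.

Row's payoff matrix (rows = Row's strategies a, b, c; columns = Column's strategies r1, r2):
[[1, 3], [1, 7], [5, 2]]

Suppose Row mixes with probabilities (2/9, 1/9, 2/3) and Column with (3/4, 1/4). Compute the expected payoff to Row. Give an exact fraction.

31/9

Against (3/4, 1/4), each row's expected payoff is a: 3/2; b: 5/2; c: 17/4.
Taking the (2/9, 1/9, 2/3)-weighted average: (2/9)·(3/2) + (1/9)·(5/2) + (2/3)·(17/4) = 31/9.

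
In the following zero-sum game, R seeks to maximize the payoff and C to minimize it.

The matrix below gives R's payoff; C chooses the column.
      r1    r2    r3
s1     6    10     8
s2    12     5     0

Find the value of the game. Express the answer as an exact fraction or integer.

48/7

Column r2 is strictly dominated by r3 for C (it gives R more in every row).
The remaining 2×2 game on (s1, s2) × (r1, r3) has no saddle point. Let R play s1 with probability p; indifference gives 6p + 12(1−p) = 8p, so p = 6/7.
Similarly C's optimal q on r1 is 4/7, and the value is 6·(4/7) + (8)·(3/7) = 48/7.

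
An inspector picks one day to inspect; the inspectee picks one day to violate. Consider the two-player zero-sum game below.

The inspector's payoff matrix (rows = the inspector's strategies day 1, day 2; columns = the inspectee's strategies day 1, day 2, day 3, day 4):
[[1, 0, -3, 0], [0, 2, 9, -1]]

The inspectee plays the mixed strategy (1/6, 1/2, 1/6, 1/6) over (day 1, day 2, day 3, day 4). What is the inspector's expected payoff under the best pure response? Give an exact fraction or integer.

day 1: (1)·(1/6) + (0)·(1/2) + (-3)·(1/6) + (0)·(1/6) = -1/3.
day 2: (0)·(1/6) + (2)·(1/2) + (9)·(1/6) + (-1)·(1/6) = 7/3.
The best pure response is day 2 with expected payoff 7/3.

7/3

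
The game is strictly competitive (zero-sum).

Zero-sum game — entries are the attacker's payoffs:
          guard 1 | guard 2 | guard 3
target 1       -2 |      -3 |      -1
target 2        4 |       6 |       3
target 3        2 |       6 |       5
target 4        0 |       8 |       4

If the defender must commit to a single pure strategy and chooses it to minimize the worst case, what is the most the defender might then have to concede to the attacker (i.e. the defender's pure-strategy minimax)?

4

The worst case (largest entry) in each column is guard 1: 4, guard 2: 8, guard 3: 5.
The best (smallest) of these is 4.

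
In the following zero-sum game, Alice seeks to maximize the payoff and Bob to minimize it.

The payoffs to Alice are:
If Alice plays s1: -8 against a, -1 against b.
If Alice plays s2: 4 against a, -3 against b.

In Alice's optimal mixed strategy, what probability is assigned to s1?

1/2

Row minima are -8 and -3, so Alice's maximin is -3; column maxima are 4 and -1, so Bob's minimax is -1. These differ, so the equilibrium is in mixed strategies.
Let Alice play s1 with probability p. Bob is indifferent when −8p + 4(1−p) = −p − 3(1−p), giving p = 1/2.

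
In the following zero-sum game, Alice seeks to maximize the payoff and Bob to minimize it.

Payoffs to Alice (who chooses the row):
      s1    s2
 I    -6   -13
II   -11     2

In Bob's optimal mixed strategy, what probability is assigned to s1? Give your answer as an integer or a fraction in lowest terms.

3/4

Row minima are -13 and -11, so Alice's maximin is -11; column maxima are -6 and 2, so Bob's minimax is -6. These differ, so the equilibrium is in mixed strategies.
Let Bob play s1 with probability q. Alice is indifferent when −6q − 13(1−q) = −11q + 2(1−q), giving q = 3/4.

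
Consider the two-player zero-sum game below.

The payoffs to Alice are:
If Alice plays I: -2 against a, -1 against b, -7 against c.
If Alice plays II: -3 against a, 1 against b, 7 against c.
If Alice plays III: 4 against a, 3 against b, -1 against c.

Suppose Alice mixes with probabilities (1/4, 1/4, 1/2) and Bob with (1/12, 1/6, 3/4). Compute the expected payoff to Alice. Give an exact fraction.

-1/16

Against (1/12, 1/6, 3/4), each row's expected payoff is I: -67/12; II: 31/6; III: 1/12.
Taking the (1/4, 1/4, 1/2)-weighted average: (1/4)·(-67/12) + (1/4)·(31/6) + (1/2)·(1/12) = -1/16.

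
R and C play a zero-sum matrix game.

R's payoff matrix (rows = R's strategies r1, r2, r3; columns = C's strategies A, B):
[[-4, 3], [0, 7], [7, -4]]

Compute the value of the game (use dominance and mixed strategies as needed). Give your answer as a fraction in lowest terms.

49/18

Row r1 is strictly dominated by row r2, so R never plays it.
The remaining 2×2 game on (r2, r3) × (A, B) has no saddle point. Let R play r2 with probability p; indifference gives 7(1−p) = 7p − 4(1−p), so p = 11/18.
Similarly C's optimal q on A is 11/18, and the value is 0·(11/18) + (7)·(7/18) = 49/18.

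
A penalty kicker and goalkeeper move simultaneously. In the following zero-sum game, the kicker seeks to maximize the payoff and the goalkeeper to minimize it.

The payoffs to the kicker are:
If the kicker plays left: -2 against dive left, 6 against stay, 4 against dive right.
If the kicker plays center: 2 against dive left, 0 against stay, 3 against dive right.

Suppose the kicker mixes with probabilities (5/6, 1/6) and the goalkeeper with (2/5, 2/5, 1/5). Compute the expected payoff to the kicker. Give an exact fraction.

Against (2/5, 2/5, 1/5), each row's expected payoff is left: 12/5; center: 7/5.
Taking the (5/6, 1/6)-weighted average: (5/6)·(12/5) + (1/6)·(7/5) = 67/30.

67/30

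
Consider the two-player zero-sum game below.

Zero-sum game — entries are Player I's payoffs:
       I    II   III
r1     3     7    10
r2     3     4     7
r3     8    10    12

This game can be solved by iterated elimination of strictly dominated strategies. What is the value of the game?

8

Row r1 is strictly dominated by row r3 (8>3, 10>7, 12>10); eliminate r1.
Column II is strictly dominated by I for Player II (3<4, 8<10); eliminate II.
Column III is strictly dominated by I for Player II (3<7, 8<12); eliminate III.
Row r2 is strictly dominated by row r3 (8>3); eliminate r2.
Only (r3, I) remains, with payoff 8.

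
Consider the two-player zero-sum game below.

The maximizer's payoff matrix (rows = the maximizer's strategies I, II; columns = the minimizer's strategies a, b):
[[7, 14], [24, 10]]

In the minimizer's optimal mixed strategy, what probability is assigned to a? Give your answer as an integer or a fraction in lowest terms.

4/21

Row minima are 7 and 10, so the maximizer's maximin is 10; column maxima are 24 and 14, so the minimizer's minimax is 14. These differ, so the equilibrium is in mixed strategies.
Let the minimizer play a with probability q. The maximizer is indifferent when 7q + 14(1−q) = 24q + 10(1−q), giving q = 4/21.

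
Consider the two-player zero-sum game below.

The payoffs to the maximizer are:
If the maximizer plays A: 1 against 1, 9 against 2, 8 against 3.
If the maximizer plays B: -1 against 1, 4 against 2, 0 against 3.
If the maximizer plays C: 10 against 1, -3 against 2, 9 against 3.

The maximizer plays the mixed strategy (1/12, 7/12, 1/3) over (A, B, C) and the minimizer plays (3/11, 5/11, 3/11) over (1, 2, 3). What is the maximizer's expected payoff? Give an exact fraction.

359/132

Against (3/11, 5/11, 3/11), each row's expected payoff is A: 72/11; B: 17/11; C: 42/11.
Taking the (1/12, 7/12, 1/3)-weighted average: (1/12)·(72/11) + (7/12)·(17/11) + (1/3)·(42/11) = 359/132.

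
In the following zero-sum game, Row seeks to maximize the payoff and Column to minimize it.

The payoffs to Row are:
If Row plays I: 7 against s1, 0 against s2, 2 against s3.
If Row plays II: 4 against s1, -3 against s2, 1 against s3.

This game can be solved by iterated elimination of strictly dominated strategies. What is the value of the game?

Column s3 is strictly dominated by s2 for Column (0<2, -3<1); eliminate s3.
Row II is strictly dominated by row I (7>4, 0>-3); eliminate II.
Column s1 is strictly dominated by s2 for Column (0<7); eliminate s1.
Only (I, s2) remains, with payoff 0.

0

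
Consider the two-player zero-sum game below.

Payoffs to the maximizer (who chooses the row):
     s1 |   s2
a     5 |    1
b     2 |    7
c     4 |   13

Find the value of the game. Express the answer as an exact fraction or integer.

61/13

Row b is strictly dominated by row c, so the maximizer never plays it.
The remaining 2×2 game on (a, c) × (s1, s2) has no saddle point. Let the maximizer play a with probability p; indifference gives 5p + 4(1−p) = p + 13(1−p), so p = 9/13.
Similarly the minimizer's optimal q on s1 is 12/13, and the value is 5·(12/13) + (1)·(1/13) = 61/13.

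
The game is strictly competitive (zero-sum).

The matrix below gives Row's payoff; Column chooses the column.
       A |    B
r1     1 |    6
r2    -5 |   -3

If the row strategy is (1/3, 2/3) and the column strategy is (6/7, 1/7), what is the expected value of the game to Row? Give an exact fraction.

Against (6/7, 1/7), each row's expected payoff is r1: 12/7; r2: -33/7.
Taking the (1/3, 2/3)-weighted average: (1/3)·(12/7) + (2/3)·(-33/7) = -18/7.

-18/7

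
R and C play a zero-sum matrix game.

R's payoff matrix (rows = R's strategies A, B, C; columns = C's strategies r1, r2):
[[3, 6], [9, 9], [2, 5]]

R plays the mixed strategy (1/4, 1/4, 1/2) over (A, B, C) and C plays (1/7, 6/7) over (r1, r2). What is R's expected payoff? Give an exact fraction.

83/14

Against (1/7, 6/7), each row's expected payoff is A: 39/7; B: 9; C: 32/7.
Taking the (1/4, 1/4, 1/2)-weighted average: (1/4)·(39/7) + (1/4)·(9) + (1/2)·(32/7) = 83/14.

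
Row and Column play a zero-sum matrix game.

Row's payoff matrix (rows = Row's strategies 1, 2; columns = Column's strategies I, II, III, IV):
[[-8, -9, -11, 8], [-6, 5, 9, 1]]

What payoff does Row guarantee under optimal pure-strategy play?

Row minima: -11, -6 → Row's maximin is -6.
Column maxima: -6, 5, 9, 8 → Column's minimax is -6.
They coincide at (2, I), so the value is -6.

-6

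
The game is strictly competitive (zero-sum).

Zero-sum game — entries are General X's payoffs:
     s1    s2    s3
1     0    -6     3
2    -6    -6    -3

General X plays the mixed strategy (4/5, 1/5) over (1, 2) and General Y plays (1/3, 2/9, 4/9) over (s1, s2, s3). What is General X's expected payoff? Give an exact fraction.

-14/15

Against (1/3, 2/9, 4/9), each row's expected payoff is 1: 0; 2: -14/3.
Taking the (4/5, 1/5)-weighted average: (4/5)·(0) + (1/5)·(-14/3) = -14/15.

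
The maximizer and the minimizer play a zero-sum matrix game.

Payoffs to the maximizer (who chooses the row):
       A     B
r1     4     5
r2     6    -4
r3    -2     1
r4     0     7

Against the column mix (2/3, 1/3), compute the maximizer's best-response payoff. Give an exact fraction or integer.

13/3

r1: (4)·(2/3) + (5)·(1/3) = 13/3.
r2: (6)·(2/3) + (-4)·(1/3) = 8/3.
r3: (-2)·(2/3) + (1)·(1/3) = -1.
r4: (0)·(2/3) + (7)·(1/3) = 7/3.
The best pure response is r1 with expected payoff 13/3.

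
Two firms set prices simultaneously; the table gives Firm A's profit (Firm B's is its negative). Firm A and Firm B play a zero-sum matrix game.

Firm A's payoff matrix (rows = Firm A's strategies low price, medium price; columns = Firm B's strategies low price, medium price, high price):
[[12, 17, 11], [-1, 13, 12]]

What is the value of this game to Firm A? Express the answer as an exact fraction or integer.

Column medium price is strictly dominated by high price for Firm B (it gives Firm A more in every row).
The remaining 2×2 game on (low price, medium price) × (low price, high price) has no saddle point. Let Firm A play low price with probability p; indifference gives 12p − (1−p) = 11p + 12(1−p), so p = 13/14.
Similarly Firm B's optimal q on low price is 1/14, and the value is 12·(1/14) + (11)·(13/14) = 155/14.

155/14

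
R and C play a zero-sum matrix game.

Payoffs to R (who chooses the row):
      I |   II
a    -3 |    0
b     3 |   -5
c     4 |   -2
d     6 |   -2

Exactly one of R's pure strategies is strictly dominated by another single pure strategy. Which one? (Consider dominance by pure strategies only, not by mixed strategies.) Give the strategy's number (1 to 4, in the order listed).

Compare b with c: 4 > 3, -2 > -5.
So c strictly dominates b for R; b is strictly dominated.

2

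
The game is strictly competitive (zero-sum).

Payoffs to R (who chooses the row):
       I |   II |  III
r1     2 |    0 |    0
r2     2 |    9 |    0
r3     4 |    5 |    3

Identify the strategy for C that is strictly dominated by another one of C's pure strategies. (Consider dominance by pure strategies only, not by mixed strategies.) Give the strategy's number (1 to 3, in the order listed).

1

C prefers columns that give R less. Compare I with III: 0 < 2, 0 < 2, 3 < 4.
So III strictly dominates I for C; I is strictly dominated.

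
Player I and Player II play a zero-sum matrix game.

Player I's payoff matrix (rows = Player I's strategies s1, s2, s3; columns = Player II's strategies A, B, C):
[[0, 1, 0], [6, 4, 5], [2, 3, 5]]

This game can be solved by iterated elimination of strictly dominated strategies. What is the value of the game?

4

Row s1 is strictly dominated by row s2 (6>0, 4>1, 5>0); eliminate s1.
Column C is strictly dominated by B for Player II (4<5, 3<5); eliminate C.
Row s3 is strictly dominated by row s2 (6>2, 4>3); eliminate s3.
Column A is strictly dominated by B for Player II (4<6); eliminate A.
Only (s2, B) remains, with payoff 4.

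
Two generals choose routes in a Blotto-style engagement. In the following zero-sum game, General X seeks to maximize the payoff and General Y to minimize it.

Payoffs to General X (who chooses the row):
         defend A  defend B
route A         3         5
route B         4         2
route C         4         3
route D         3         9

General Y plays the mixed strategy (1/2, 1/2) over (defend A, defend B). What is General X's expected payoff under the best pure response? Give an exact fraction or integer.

6

route A: (3)·(1/2) + (5)·(1/2) = 4.
route B: (4)·(1/2) + (2)·(1/2) = 3.
route C: (4)·(1/2) + (3)·(1/2) = 7/2.
route D: (3)·(1/2) + (9)·(1/2) = 6.
The best pure response is route D with expected payoff 6.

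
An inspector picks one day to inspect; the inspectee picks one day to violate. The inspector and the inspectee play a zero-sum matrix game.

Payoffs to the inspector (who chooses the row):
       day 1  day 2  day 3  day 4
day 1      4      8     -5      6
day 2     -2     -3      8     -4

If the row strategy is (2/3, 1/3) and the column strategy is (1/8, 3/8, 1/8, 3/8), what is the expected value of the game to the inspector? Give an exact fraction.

Against (1/8, 3/8, 1/8, 3/8), each row's expected payoff is day 1: 41/8; day 2: -15/8.
Taking the (2/3, 1/3)-weighted average: (2/3)·(41/8) + (1/3)·(-15/8) = 67/24.

67/24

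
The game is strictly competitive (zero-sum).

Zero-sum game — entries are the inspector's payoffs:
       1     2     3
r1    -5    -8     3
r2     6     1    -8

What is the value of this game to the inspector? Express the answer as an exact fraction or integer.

-61/20

Column 1 is strictly dominated by 2 for the inspectee (it gives the inspector more in every row).
The remaining 2×2 game on (r1, r2) × (2, 3) has no saddle point. Let the inspector play r1 with probability p; indifference gives −8p + (1−p) = 3p − 8(1−p), so p = 9/20.
Similarly the inspectee's optimal q on 2 is 11/20, and the value is -8·(11/20) + (3)·(9/20) = -61/20.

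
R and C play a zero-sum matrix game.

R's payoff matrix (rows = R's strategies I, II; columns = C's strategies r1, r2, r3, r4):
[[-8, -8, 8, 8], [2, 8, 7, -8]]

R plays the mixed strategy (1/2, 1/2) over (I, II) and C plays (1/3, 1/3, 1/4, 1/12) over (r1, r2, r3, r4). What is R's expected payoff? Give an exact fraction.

Against (1/3, 1/3, 1/4, 1/12), each row's expected payoff is I: -8/3; II: 53/12.
Taking the (1/2, 1/2)-weighted average: (1/2)·(-8/3) + (1/2)·(53/12) = 7/8.

7/8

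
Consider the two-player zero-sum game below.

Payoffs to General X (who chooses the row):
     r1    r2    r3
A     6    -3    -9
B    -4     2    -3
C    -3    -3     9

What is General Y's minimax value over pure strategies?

2

The worst case (largest entry) in each column is r1: 6, r2: 2, r3: 9.
The best (smallest) of these is 2.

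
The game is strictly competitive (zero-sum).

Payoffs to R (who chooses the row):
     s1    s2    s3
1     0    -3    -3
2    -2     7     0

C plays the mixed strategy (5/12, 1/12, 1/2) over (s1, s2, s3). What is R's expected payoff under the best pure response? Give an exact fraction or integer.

1: (0)·(5/12) + (-3)·(1/12) + (-3)·(1/2) = -7/4.
2: (-2)·(5/12) + (7)·(1/12) + (0)·(1/2) = -1/4.
The best pure response is 2 with expected payoff -1/4.

-1/4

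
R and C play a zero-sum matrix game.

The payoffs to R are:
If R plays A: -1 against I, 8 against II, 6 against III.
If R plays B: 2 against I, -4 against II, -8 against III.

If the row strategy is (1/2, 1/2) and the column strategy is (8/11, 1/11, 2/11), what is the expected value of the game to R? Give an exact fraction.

Against (8/11, 1/11, 2/11), each row's expected payoff is A: 12/11; B: -4/11.
Taking the (1/2, 1/2)-weighted average: (1/2)·(12/11) + (1/2)·(-4/11) = 4/11.

4/11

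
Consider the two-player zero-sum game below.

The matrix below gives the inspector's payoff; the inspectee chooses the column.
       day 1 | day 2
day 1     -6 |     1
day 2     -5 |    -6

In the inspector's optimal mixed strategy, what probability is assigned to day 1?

Row minima are -6 and -6, so the inspector's maximin is -6; column maxima are -5 and 1, so the inspectee's minimax is -5. These differ, so the equilibrium is in mixed strategies.
Let the inspector play day 1 with probability p. The inspectee is indifferent when −6p − 5(1−p) = p − 6(1−p), giving p = 1/8.

1/8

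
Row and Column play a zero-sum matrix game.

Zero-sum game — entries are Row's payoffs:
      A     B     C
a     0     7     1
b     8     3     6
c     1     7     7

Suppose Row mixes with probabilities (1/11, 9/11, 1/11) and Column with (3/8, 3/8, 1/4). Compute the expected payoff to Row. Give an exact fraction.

233/44

Against (3/8, 3/8, 1/4), each row's expected payoff is a: 23/8; b: 45/8; c: 19/4.
Taking the (1/11, 9/11, 1/11)-weighted average: (1/11)·(23/8) + (9/11)·(45/8) + (1/11)·(19/4) = 233/44.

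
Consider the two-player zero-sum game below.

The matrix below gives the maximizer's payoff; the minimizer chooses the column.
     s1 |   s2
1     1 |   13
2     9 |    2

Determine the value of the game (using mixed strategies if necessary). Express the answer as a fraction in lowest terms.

Row minima are 1 and 2, so the maximizer's maximin is 2; column maxima are 9 and 13, so the minimizer's minimax is 9. These differ, so the equilibrium is in mixed strategies.
Let the maximizer play 1 with probability p. The minimizer is indifferent when p + 9(1−p) = 13p + 2(1−p), giving p = 7/19.
Let the minimizer play s1 with probability q. The maximizer is indifferent when q + 13(1−q) = 9q + 2(1−q), giving q = 11/19.
The value is 1·(11/19) + (13)·(8/19) = 115/19.

115/19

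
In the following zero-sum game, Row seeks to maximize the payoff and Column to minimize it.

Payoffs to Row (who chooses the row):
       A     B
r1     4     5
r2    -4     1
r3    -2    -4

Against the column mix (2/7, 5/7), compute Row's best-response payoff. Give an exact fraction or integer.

33/7

r1: (4)·(2/7) + (5)·(5/7) = 33/7.
r2: (-4)·(2/7) + (1)·(5/7) = -3/7.
r3: (-2)·(2/7) + (-4)·(5/7) = -24/7.
The best pure response is r1 with expected payoff 33/7.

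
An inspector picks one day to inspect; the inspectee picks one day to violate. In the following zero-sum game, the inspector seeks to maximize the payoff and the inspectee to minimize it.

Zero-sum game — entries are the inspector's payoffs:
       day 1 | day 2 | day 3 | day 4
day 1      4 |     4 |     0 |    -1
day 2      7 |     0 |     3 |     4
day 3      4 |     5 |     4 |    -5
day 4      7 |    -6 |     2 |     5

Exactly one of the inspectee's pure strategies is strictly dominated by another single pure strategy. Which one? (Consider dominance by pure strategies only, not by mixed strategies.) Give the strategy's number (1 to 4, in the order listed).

The inspectee prefers columns that give the inspector less. Compare day 1 with day 4: -1 < 4, 4 < 7, -5 < 4, 5 < 7.
So day 4 strictly dominates day 1 for the inspectee; day 1 is strictly dominated.

1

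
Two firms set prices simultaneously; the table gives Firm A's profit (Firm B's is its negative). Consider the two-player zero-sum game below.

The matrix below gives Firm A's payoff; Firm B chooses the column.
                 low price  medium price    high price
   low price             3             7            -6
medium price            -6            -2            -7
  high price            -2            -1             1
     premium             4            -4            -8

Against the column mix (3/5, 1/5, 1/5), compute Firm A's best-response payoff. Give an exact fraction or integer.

2

low price: (3)·(3/5) + (7)·(1/5) + (-6)·(1/5) = 2.
medium price: (-6)·(3/5) + (-2)·(1/5) + (-7)·(1/5) = -27/5.
high price: (-2)·(3/5) + (-1)·(1/5) + (1)·(1/5) = -6/5.
premium: (4)·(3/5) + (-4)·(1/5) + (-8)·(1/5) = 0.
The best pure response is low price with expected payoff 2.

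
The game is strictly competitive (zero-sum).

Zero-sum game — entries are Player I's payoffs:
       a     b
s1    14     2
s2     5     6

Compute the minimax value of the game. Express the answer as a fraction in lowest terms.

Row minima are 2 and 5, so Player I's maximin is 5; column maxima are 14 and 6, so Player II's minimax is 6. These differ, so the equilibrium is in mixed strategies.
Let Player I play s1 with probability p. Player II is indifferent when 14p + 5(1−p) = 2p + 6(1−p), giving p = 1/13.
Let Player II play a with probability q. Player I is indifferent when 14q + 2(1−q) = 5q + 6(1−q), giving q = 4/13.
The value is 14·(4/13) + (2)·(9/13) = 74/13.

74/13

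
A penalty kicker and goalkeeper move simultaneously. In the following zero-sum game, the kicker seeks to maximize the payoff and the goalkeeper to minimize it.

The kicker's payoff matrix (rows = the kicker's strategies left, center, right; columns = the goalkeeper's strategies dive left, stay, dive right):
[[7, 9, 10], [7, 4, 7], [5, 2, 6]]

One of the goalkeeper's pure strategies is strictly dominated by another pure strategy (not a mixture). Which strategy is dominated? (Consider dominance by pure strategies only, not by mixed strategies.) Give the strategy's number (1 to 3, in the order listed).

The goalkeeper prefers columns that give the kicker less. Compare dive right with stay: 9 < 10, 4 < 7, 2 < 6.
So stay strictly dominates dive right for the goalkeeper; dive right is strictly dominated.

3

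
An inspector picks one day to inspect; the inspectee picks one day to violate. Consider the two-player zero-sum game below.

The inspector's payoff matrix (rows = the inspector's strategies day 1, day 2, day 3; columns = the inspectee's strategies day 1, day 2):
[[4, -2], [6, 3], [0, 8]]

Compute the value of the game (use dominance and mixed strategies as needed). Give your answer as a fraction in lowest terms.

Row day 1 is strictly dominated by row day 2, so the inspector never plays it.
The remaining 2×2 game on (day 2, day 3) × (day 1, day 2) has no saddle point. Let the inspector play day 2 with probability p; indifference gives 6p = 3p + 8(1−p), so p = 8/11.
Similarly the inspectee's optimal q on day 1 is 5/11, and the value is 6·(5/11) + (3)·(6/11) = 48/11.

48/11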